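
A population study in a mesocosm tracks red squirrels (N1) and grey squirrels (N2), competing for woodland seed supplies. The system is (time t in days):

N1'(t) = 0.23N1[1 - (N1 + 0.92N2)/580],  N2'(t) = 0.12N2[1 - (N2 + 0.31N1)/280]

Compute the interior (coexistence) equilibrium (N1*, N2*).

N1* ≈ 451, N2* ≈ 140

Setting both brackets to zero gives the nullclines N1 + 0.92N2 = 580 and 0.31N1 + N2 = 280.
Substituting N2 = 280 - 0.31N1 into the first: N1(1 - 0.92·0.31) = 580 - 0.92·280.
So N1* = 322/0.715 = 451, and then N2* = 280 - 0.31·451 = 140.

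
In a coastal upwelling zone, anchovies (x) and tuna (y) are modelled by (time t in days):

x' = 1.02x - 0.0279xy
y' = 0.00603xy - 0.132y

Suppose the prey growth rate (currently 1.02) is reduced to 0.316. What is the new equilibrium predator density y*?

y* ≈ 11.3

At the interior fixed point, setting dx/dt = 0 with x > 0 fixes y* = (prey growth rate)/(xy coefficient) — independent of the other coefficients.
With the change, y* = 0.316/0.0279 = 11.3; it falls from 36.6.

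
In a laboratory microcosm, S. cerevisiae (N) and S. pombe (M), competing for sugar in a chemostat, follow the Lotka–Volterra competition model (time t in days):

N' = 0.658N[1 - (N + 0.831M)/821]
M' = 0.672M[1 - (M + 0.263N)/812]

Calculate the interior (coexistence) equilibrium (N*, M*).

N* ≈ 187, M* ≈ 763

Setting both brackets to zero gives the nullclines N + 0.831M = 821 and 0.263N + M = 812.
Substituting M = 812 - 0.263N into the first: N(1 - 0.831·0.263) = 821 - 0.831·812.
So N* = 146/0.781 = 187, and then M* = 812 - 0.263·187 = 763.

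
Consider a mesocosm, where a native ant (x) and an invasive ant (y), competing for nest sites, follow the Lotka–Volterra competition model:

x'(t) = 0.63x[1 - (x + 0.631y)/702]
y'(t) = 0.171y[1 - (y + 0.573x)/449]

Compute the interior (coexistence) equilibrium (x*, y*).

x* ≈ 656, y* ≈ 73.2

Setting both brackets to zero gives the nullclines x + 0.631y = 702 and 0.573x + y = 449.
Substituting y = 449 - 0.573x into the first: x(1 - 0.631·0.573) = 702 - 0.631·449.
So x* = 419/0.638 = 656, and then y* = 449 - 0.573·656 = 73.2.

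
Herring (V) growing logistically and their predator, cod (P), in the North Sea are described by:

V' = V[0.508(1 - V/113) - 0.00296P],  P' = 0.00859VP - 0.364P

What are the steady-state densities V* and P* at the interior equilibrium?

V* ≈ 42.4, P* ≈ 107

From dP/dt = 0 with P > 0: 0.00859V* = 0.364, so V* = 42.4.
Substitute into dV/dt = 0: 0.508(1 - 42.4/113) = 0.00296P*.
The bracket is 0.625, giving P* = 0.318/0.00296 = 107.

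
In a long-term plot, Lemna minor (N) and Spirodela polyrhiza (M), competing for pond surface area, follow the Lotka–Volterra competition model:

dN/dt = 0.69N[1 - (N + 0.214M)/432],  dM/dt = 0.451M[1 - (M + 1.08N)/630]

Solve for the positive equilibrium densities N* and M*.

Setting both brackets to zero gives the nullclines N + 0.214M = 432 and 1.08N + M = 630.
Substituting M = 630 - 1.08N into the first: N(1 - 0.214·1.08) = 432 - 0.214·630.
So N* = 297/0.769 = 387, and then M* = 630 - 1.08·387 = 213.

N* ≈ 387, M* ≈ 213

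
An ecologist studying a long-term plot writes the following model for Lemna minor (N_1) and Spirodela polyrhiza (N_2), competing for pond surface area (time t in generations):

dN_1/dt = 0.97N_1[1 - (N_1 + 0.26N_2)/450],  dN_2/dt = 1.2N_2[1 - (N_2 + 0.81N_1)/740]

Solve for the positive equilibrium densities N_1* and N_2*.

N_1* ≈ 326, N_2* ≈ 476

Setting both brackets to zero gives the nullclines N_1 + 0.26N_2 = 450 and 0.81N_1 + N_2 = 740.
Substituting N_2 = 740 - 0.81N_1 into the first: N_1(1 - 0.26·0.81) = 450 - 0.26·740.
So N_1* = 258/0.789 = 326, and then N_2* = 740 - 0.81·326 = 476.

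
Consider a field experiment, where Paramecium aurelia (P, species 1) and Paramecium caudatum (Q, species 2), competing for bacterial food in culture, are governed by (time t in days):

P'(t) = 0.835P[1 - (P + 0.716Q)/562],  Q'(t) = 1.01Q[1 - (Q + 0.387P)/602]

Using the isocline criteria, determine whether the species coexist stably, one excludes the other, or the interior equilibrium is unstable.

Compare the nullcline intercepts: K1/α12 = 562/0.716 = 785 > K2 = 602; K2/α21 = 602/0.387 = 1560 > K1 = 562.
Since both inequalities hold, each species can invade when rare, so the interior equilibrium is stable.

stable coexistence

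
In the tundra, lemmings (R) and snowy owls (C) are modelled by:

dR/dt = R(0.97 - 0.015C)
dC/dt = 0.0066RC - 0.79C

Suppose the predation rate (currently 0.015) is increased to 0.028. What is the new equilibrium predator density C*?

At the interior fixed point, setting dR/dt = 0 with R > 0 fixes C* = (prey growth rate)/(RC coefficient) — independent of the other coefficients.
With the change, C* = 0.97/0.028 = 34.6; it falls from 64.7.

C* ≈ 34.6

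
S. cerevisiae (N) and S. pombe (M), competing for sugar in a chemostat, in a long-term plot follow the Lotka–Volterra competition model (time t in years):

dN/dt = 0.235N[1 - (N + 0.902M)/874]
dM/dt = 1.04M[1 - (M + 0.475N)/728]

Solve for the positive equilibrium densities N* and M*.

Setting both brackets to zero gives the nullclines N + 0.902M = 874 and 0.475N + M = 728.
Substituting M = 728 - 0.475N into the first: N(1 - 0.902·0.475) = 874 - 0.902·728.
So N* = 217/0.572 = 380, and then M* = 728 - 0.475·380 = 547.

N* ≈ 380, M* ≈ 547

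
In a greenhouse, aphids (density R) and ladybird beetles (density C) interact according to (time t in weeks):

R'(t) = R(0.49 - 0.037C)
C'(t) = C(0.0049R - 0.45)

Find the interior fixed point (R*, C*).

R* ≈ 91.8, C* ≈ 13.2

Set dC/dt = 0 with C > 0: 0.0049R - 0.45 = 0, so R* = 0.45/0.0049 = 91.8.
Set dR/dt = 0 with R > 0: 0.49 - 0.037C = 0, so C* = 0.49/0.037 = 13.2.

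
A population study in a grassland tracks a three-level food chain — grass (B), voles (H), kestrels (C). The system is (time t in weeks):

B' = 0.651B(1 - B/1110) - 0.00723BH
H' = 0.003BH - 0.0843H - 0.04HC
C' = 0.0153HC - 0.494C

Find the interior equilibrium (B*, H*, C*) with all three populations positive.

B* ≈ 712, H* ≈ 32.3, C* ≈ 51.3

From dC/dt = 0: 0.0153H* = 0.494, so H* = 32.3.
From dB/dt = 0: 0.651(1 - B*/1110) = 0.00723·32.3, giving B* = 1110·(1 - 0.359) = 712.
From dH/dt = 0: 0.003·712 - 0.0843 = 0.04C*, so C* = 2.05/0.04 = 51.3.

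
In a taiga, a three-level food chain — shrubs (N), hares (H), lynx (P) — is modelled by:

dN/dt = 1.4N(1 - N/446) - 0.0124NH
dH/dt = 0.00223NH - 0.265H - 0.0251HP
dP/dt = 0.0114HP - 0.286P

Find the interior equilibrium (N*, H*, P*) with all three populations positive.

From dP/dt = 0: 0.0114H* = 0.286, so H* = 25.1.
From dN/dt = 0: 1.4(1 - N*/446) = 0.0124·25.1, giving N* = 446·(1 - 0.222) = 347.
From dH/dt = 0: 0.00223·347 - 0.265 = 0.0251P*, so P* = 0.509/0.0251 = 20.3.

N* ≈ 347, H* ≈ 25.1, P* ≈ 20.3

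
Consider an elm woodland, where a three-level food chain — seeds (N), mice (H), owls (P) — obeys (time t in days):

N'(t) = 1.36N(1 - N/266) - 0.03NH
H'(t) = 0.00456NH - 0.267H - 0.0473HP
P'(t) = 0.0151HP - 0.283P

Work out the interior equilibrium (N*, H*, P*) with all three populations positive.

N* ≈ 156, H* ≈ 18.7, P* ≈ 9.4

From dP/dt = 0: 0.0151H* = 0.283, so H* = 18.7.
From dN/dt = 0: 1.36(1 - N*/266) = 0.03·18.7, giving N* = 266·(1 - 0.413) = 156.
From dH/dt = 0: 0.00456·156 - 0.267 = 0.0473P*, so P* = 0.444/0.0473 = 9.4.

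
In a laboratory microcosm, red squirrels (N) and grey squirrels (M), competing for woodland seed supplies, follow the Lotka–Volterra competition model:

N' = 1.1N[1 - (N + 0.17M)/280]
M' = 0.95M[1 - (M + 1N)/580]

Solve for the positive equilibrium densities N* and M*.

Setting both brackets to zero gives the nullclines N + 0.17M = 280 and 1N + M = 580.
Substituting M = 580 - 1N into the first: N(1 - 0.17·1) = 280 - 0.17·580.
So N* = 181/0.83 = 219, and then M* = 580 - 1·219 = 361.

N* ≈ 219, M* ≈ 361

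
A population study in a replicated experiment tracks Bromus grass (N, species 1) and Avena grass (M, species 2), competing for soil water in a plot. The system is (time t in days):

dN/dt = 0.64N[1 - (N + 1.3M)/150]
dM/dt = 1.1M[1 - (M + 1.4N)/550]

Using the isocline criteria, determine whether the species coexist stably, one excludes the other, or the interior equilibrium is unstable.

Compare the nullcline intercepts: K1/α12 = 150/1.3 = 115 < K2 = 550; K2/α21 = 550/1.4 = 393 > K1 = 150.
Since the inequalities point opposite ways, species 2 can invade but species 1 cannot.

species 2 excludes species 1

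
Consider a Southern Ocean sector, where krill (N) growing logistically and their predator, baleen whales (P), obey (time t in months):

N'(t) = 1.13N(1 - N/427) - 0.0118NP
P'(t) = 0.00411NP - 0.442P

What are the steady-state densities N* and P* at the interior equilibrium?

N* ≈ 108, P* ≈ 71.6

From dP/dt = 0 with P > 0: 0.00411N* = 0.442, so N* = 108.
Substitute into dN/dt = 0: 1.13(1 - 108/427) = 0.0118P*.
The bracket is 0.748, giving P* = 0.845/0.0118 = 71.6.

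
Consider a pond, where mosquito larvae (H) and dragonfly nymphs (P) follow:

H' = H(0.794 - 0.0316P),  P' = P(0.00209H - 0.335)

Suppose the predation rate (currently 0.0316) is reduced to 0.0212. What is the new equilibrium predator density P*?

P* ≈ 37.5

At the interior fixed point, setting dH/dt = 0 with H > 0 fixes P* = (prey growth rate)/(HP coefficient) — independent of the other coefficients.
With the change, P* = 0.794/0.0212 = 37.5; it rises from 25.1.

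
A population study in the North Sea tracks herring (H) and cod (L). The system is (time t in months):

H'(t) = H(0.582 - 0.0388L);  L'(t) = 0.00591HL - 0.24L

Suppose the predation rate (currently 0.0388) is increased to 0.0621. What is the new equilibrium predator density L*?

At the interior fixed point, setting dH/dt = 0 with H > 0 fixes L* = (prey growth rate)/(HL coefficient) — independent of the other coefficients.
With the change, L* = 0.582/0.0621 = 9.37; it falls from 15.

L* ≈ 9.37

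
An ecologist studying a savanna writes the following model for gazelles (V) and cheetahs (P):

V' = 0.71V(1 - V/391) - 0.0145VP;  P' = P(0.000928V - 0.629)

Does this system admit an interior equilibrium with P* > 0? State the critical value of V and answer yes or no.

The predator equation gives dP/dt > 0 only when V > 0.629/0.000928 = 678.
Without the predator, V → K = 391. Since 391 < 678, the predator cannot invade.

Threshold V = 678; K < 678, so no, the predator goes extinct.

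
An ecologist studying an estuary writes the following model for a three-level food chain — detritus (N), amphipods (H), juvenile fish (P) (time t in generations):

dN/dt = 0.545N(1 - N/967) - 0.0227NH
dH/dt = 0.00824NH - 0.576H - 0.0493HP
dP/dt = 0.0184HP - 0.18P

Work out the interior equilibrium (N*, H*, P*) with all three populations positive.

From dP/dt = 0: 0.0184H* = 0.18, so H* = 9.78.
From dN/dt = 0: 0.545(1 - N*/967) = 0.0227·9.78, giving N* = 967·(1 - 0.407) = 573.
From dH/dt = 0: 0.00824·573 - 0.576 = 0.0493P*, so P* = 4.15/0.0493 = 84.1.

N* ≈ 573, H* ≈ 9.78, P* ≈ 84.1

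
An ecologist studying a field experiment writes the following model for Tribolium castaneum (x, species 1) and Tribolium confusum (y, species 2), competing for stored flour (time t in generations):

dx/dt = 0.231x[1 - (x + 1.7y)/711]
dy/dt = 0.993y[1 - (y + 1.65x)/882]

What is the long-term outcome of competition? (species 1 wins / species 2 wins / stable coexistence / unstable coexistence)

Compare the nullcline intercepts: K1/α12 = 711/1.7 = 418 < K2 = 882; K2/α21 = 882/1.65 = 535 < K1 = 711.
Since both are reversed, neither can invade when rare; the interior point is a saddle.

unstable coexistence (outcome depends on initial conditions)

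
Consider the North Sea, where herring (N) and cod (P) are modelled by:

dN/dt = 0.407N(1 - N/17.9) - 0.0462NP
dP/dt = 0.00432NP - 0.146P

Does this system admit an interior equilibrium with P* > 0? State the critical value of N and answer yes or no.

Threshold N = 33.8; K < 33.8, so no, the predator goes extinct.

The predator equation gives dP/dt > 0 only when N > 0.146/0.00432 = 33.8.
Without the predator, N → K = 17.9. Since 17.9 < 33.8, the predator cannot invade.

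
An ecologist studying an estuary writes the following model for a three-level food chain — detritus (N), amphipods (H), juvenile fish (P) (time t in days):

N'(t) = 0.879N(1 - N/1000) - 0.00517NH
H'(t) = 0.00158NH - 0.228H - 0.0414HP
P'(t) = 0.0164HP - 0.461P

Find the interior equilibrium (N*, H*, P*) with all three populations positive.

N* ≈ 835, H* ≈ 28.1, P* ≈ 26.3

From dP/dt = 0: 0.0164H* = 0.461, so H* = 28.1.
From dN/dt = 0: 0.879(1 - N*/1000) = 0.00517·28.1, giving N* = 1000·(1 - 0.165) = 835.
From dH/dt = 0: 0.00158·835 - 0.228 = 0.0414P*, so P* = 1.09/0.0414 = 26.3.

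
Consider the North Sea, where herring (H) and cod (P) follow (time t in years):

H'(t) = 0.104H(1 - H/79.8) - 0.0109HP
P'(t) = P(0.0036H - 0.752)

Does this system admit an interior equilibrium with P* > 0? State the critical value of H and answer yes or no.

Threshold H = 209; K < 209, so no, the predator goes extinct.

The predator equation gives dP/dt > 0 only when H > 0.752/0.0036 = 209.
Without the predator, H → K = 79.8. Since 79.8 < 209, the predator cannot invade.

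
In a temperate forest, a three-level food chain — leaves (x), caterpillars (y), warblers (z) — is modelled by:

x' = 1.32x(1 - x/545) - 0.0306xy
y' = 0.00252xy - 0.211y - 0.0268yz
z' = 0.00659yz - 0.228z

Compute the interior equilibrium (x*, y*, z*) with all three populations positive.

From dz/dt = 0: 0.00659y* = 0.228, so y* = 34.6.
From dx/dt = 0: 1.32(1 - x*/545) = 0.0306·34.6, giving x* = 545·(1 - 0.802) = 108.
From dy/dt = 0: 0.00252·108 - 0.211 = 0.0268z*, so z* = 0.0609/0.0268 = 2.27.

x* ≈ 108, y* ≈ 34.6, z* ≈ 2.27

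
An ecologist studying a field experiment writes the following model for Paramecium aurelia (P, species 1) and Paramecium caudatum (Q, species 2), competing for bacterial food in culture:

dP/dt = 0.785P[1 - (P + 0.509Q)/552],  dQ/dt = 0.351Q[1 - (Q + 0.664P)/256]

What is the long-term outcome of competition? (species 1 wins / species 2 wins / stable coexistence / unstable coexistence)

species 1 excludes species 2

Compare the nullcline intercepts: K1/α12 = 552/0.509 = 1080 > K2 = 256; K2/α21 = 256/0.664 = 386 < K1 = 552.
Since the inequalities point opposite ways, species 1 can invade but species 2 cannot.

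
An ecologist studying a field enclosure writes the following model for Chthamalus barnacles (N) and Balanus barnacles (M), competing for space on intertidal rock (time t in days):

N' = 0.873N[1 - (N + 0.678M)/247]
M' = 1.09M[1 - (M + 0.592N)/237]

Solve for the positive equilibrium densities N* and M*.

Setting both brackets to zero gives the nullclines N + 0.678M = 247 and 0.592N + M = 237.
Substituting M = 237 - 0.592N into the first: N(1 - 0.678·0.592) = 247 - 0.678·237.
So N* = 86.3/0.599 = 144, and then M* = 237 - 0.592·144 = 152.

N* ≈ 144, M* ≈ 152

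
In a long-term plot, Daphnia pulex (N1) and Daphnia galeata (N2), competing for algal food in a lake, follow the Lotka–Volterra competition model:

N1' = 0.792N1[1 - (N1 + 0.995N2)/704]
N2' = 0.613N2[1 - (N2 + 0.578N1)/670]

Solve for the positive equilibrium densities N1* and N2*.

N1* ≈ 87.9, N2* ≈ 619

Setting both brackets to zero gives the nullclines N1 + 0.995N2 = 704 and 0.578N1 + N2 = 670.
Substituting N2 = 670 - 0.578N1 into the first: N1(1 - 0.995·0.578) = 704 - 0.995·670.
So N1* = 37.4/0.425 = 87.9, and then N2* = 670 - 0.578·87.9 = 619.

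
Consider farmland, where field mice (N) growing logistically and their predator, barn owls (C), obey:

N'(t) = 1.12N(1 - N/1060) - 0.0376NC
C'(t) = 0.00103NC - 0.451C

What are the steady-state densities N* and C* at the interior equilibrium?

N* ≈ 438, C* ≈ 17.5

From dC/dt = 0 with C > 0: 0.00103N* = 0.451, so N* = 438.
Substitute into dN/dt = 0: 1.12(1 - 438/1060) = 0.0376C*.
The bracket is 0.587, giving C* = 0.657/0.0376 = 17.5.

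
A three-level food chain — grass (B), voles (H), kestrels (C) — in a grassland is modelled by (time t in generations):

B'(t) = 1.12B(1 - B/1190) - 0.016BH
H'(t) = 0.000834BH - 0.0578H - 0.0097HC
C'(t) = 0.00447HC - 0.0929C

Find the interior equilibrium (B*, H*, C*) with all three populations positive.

From dC/dt = 0: 0.00447H* = 0.0929, so H* = 20.8.
From dB/dt = 0: 1.12(1 - B*/1190) = 0.016·20.8, giving B* = 1190·(1 - 0.297) = 837.
From dH/dt = 0: 0.000834·837 - 0.0578 = 0.0097C*, so C* = 0.64/0.0097 = 66.

B* ≈ 837, H* ≈ 20.8, C* ≈ 66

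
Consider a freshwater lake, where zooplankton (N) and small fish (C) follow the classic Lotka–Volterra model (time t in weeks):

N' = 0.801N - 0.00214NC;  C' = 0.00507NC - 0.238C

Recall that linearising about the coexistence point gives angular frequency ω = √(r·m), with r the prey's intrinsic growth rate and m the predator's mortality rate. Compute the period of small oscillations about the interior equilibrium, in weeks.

Here r = 0.801 and m = 0.238, so r·m = 0.191.
ω = √0.191 = 0.437 per week, hence T = 2π/ω ≈ 14.4 weeks.

T ≈ 14.4 weeks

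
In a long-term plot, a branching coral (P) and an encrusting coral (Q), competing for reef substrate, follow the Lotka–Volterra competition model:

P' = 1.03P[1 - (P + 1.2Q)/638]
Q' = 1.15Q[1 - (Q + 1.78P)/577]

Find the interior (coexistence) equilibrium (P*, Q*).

P* ≈ 47.9, Q* ≈ 492

Setting both brackets to zero gives the nullclines P + 1.2Q = 638 and 1.78P + Q = 577.
Substituting Q = 577 - 1.78P into the first: P(1 - 1.2·1.78) = 638 - 1.2·577.
So P* = -54.4/-1.14 = 47.9, and then Q* = 577 - 1.78·47.9 = 492.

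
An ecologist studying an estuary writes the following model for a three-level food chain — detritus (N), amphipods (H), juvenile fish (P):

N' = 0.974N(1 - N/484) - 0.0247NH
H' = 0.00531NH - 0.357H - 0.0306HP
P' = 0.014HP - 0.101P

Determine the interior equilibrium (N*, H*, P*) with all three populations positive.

From dP/dt = 0: 0.014H* = 0.101, so H* = 7.21.
From dN/dt = 0: 0.974(1 - N*/484) = 0.0247·7.21, giving N* = 484·(1 - 0.183) = 395.
From dH/dt = 0: 0.00531·395 - 0.357 = 0.0306P*, so P* = 1.74/0.0306 = 57.

N* ≈ 395, H* ≈ 7.21, P* ≈ 57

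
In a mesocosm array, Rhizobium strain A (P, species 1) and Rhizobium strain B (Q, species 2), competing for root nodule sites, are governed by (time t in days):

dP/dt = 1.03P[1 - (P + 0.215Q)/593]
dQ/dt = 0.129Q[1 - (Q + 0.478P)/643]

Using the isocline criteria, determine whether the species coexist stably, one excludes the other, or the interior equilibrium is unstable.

Compare the nullcline intercepts: K1/α12 = 593/0.215 = 2760 > K2 = 643; K2/α21 = 643/0.478 = 1350 > K1 = 593.
Since both inequalities hold, each species can invade when rare, so the interior equilibrium is stable.

stable coexistence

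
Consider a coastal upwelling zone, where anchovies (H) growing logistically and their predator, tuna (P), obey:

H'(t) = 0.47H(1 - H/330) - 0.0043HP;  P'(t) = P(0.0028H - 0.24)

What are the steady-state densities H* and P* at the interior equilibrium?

H* ≈ 85.7, P* ≈ 80.9

From dP/dt = 0 with P > 0: 0.0028H* = 0.24, so H* = 85.7.
Substitute into dH/dt = 0: 0.47(1 - 85.7/330) = 0.0043P*.
The bracket is 0.74, giving P* = 0.348/0.0043 = 80.9.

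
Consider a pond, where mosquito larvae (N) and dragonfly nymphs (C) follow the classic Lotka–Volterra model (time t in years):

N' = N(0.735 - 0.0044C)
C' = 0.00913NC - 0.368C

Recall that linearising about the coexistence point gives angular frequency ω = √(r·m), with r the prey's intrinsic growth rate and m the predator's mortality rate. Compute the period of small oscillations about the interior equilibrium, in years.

T ≈ 12.1 years

Here r = 0.735 and m = 0.368, so r·m = 0.27.
ω = √0.27 = 0.52 per year, hence T = 2π/ω ≈ 12.1 years.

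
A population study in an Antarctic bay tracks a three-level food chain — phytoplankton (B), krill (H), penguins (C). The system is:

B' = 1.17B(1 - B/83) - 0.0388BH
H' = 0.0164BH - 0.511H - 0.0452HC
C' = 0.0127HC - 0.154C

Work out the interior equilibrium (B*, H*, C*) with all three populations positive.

From dC/dt = 0: 0.0127H* = 0.154, so H* = 12.1.
From dB/dt = 0: 1.17(1 - B*/83) = 0.0388·12.1, giving B* = 83·(1 - 0.402) = 49.6.
From dH/dt = 0: 0.0164·49.6 - 0.511 = 0.0452C*, so C* = 0.303/0.0452 = 6.7.

B* ≈ 49.6, H* ≈ 12.1, C* ≈ 6.7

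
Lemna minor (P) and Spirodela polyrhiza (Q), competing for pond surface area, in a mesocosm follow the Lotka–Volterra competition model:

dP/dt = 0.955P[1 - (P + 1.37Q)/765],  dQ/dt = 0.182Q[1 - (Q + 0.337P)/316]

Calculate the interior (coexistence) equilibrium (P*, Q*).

P* ≈ 617, Q* ≈ 108

Setting both brackets to zero gives the nullclines P + 1.37Q = 765 and 0.337P + Q = 316.
Substituting Q = 316 - 0.337P into the first: P(1 - 1.37·0.337) = 765 - 1.37·316.
So P* = 332/0.538 = 617, and then Q* = 316 - 0.337·617 = 108.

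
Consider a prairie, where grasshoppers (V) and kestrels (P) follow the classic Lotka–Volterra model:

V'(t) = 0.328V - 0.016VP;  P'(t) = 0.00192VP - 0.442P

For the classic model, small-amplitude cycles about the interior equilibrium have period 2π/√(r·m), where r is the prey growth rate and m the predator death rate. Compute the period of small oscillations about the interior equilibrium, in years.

Here r = 0.328 and m = 0.442, so r·m = 0.145.
ω = √0.145 = 0.381 per year, hence T = 2π/ω ≈ 16.5 years.

T ≈ 16.5 years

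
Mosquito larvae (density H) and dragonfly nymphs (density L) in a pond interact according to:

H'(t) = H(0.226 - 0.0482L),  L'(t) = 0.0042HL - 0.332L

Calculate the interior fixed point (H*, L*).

H* ≈ 79, L* ≈ 4.69

Set dL/dt = 0 with L > 0: 0.0042H - 0.332 = 0, so H* = 0.332/0.0042 = 79.
Set dH/dt = 0 with H > 0: 0.226 - 0.0482L = 0, so L* = 0.226/0.0482 = 4.69.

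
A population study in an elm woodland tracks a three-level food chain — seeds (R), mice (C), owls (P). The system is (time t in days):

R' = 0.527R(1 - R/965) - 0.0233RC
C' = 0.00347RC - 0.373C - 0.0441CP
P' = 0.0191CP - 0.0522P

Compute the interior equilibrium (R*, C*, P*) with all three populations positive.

R* ≈ 848, C* ≈ 2.73, P* ≈ 58.3

From dP/dt = 0: 0.0191C* = 0.0522, so C* = 2.73.
From dR/dt = 0: 0.527(1 - R*/965) = 0.0233·2.73, giving R* = 965·(1 - 0.121) = 848.
From dC/dt = 0: 0.00347·848 - 0.373 = 0.0441P*, so P* = 2.57/0.0441 = 58.3.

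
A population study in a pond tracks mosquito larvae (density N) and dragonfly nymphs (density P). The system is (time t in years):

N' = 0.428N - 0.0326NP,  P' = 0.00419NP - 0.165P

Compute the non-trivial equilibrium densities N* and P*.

Set dP/dt = 0 with P > 0: 0.00419N - 0.165 = 0, so N* = 0.165/0.00419 = 39.4.
Set dN/dt = 0 with N > 0: 0.428 - 0.0326P = 0, so P* = 0.428/0.0326 = 13.1.

N* ≈ 39.4, P* ≈ 13.1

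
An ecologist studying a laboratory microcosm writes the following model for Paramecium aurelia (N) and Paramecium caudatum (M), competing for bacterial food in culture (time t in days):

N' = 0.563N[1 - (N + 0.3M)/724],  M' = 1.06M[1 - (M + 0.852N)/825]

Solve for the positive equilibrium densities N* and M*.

N* ≈ 640, M* ≈ 280

Setting both brackets to zero gives the nullclines N + 0.3M = 724 and 0.852N + M = 825.
Substituting M = 825 - 0.852N into the first: N(1 - 0.3·0.852) = 724 - 0.3·825.
So N* = 476/0.744 = 640, and then M* = 825 - 0.852·640 = 280.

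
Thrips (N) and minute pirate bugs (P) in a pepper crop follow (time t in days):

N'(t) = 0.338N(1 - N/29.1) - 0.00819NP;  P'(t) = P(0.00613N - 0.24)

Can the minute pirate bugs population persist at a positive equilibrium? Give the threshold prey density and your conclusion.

The predator equation gives dP/dt > 0 only when N > 0.24/0.00613 = 39.2.
Without the predator, N → K = 29.1. Since 29.1 < 39.2, the predator cannot invade.

Threshold N = 39.2; K < 39.2, so no, the predator goes extinct.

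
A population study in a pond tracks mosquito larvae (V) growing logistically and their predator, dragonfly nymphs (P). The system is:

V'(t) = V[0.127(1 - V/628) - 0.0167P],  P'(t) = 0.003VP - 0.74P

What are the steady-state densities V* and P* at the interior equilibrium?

V* ≈ 247, P* ≈ 4.62

From dP/dt = 0 with P > 0: 0.003V* = 0.74, so V* = 247.
Substitute into dV/dt = 0: 0.127(1 - 247/628) = 0.0167P*.
The bracket is 0.607, giving P* = 0.0771/0.0167 = 4.62.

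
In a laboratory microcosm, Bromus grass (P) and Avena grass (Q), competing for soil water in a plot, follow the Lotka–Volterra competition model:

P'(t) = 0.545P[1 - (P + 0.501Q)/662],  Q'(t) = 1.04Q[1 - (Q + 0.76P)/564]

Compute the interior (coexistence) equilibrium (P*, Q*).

Setting both brackets to zero gives the nullclines P + 0.501Q = 662 and 0.76P + Q = 564.
Substituting Q = 564 - 0.76P into the first: P(1 - 0.501·0.76) = 662 - 0.501·564.
So P* = 379/0.619 = 613, and then Q* = 564 - 0.76·613 = 98.3.

P* ≈ 613, Q* ≈ 98.3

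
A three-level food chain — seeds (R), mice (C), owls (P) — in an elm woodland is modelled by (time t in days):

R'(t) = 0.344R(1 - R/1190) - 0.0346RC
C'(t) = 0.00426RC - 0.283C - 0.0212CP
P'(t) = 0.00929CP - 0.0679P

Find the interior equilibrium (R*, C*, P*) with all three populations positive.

R* ≈ 315, C* ≈ 7.31, P* ≈ 50

From dP/dt = 0: 0.00929C* = 0.0679, so C* = 7.31.
From dR/dt = 0: 0.344(1 - R*/1190) = 0.0346·7.31, giving R* = 1190·(1 - 0.735) = 315.
From dC/dt = 0: 0.00426·315 - 0.283 = 0.0212P*, so P* = 1.06/0.0212 = 50.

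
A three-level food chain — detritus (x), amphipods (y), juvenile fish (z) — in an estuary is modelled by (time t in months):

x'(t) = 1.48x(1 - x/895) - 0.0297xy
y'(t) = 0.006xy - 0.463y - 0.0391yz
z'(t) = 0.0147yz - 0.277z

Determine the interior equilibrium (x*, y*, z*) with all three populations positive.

From dz/dt = 0: 0.0147y* = 0.277, so y* = 18.8.
From dx/dt = 0: 1.48(1 - x*/895) = 0.0297·18.8, giving x* = 895·(1 - 0.378) = 557.
From dy/dt = 0: 0.006·557 - 0.463 = 0.0391z*, so z* = 2.88/0.0391 = 73.6.

x* ≈ 557, y* ≈ 18.8, z* ≈ 73.6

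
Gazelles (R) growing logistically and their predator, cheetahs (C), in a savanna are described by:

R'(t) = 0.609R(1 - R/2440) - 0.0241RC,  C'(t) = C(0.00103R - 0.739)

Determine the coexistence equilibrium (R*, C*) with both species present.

R* ≈ 717, C* ≈ 17.8

From dC/dt = 0 with C > 0: 0.00103R* = 0.739, so R* = 717.
Substitute into dR/dt = 0: 0.609(1 - 717/2440) = 0.0241C*.
The bracket is 0.706, giving C* = 0.43/0.0241 = 17.8.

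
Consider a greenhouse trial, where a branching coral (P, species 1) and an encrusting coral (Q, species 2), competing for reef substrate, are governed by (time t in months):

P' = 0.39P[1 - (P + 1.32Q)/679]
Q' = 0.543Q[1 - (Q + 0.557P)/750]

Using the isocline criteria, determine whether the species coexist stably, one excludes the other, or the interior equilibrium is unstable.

Compare the nullcline intercepts: K1/α12 = 679/1.32 = 514 < K2 = 750; K2/α21 = 750/0.557 = 1350 > K1 = 679.
Since the inequalities point opposite ways, species 2 can invade but species 1 cannot.

species 2 excludes species 1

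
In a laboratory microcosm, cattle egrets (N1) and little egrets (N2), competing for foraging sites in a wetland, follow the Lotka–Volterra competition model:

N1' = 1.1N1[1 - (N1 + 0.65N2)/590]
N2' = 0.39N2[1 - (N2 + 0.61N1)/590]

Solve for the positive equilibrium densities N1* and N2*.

Setting both brackets to zero gives the nullclines N1 + 0.65N2 = 590 and 0.61N1 + N2 = 590.
Substituting N2 = 590 - 0.61N1 into the first: N1(1 - 0.65·0.61) = 590 - 0.65·590.
So N1* = 206/0.603 = 342, and then N2* = 590 - 0.61·342 = 381.

N1* ≈ 342, N2* ≈ 381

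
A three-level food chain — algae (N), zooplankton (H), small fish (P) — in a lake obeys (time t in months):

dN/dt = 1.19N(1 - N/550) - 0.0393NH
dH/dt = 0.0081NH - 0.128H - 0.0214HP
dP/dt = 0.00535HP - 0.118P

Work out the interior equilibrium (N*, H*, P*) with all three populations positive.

N* ≈ 149, H* ≈ 22.1, P* ≈ 50.6

From dP/dt = 0: 0.00535H* = 0.118, so H* = 22.1.
From dN/dt = 0: 1.19(1 - N*/550) = 0.0393·22.1, giving N* = 550·(1 - 0.728) = 149.
From dH/dt = 0: 0.0081·149 - 0.128 = 0.0214P*, so P* = 1.08/0.0214 = 50.6.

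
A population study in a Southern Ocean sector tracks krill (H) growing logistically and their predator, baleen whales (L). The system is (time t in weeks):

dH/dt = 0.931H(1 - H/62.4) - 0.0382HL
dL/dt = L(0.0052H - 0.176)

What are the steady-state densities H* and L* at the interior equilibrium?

From dL/dt = 0 with L > 0: 0.0052H* = 0.176, so H* = 33.8.
Substitute into dH/dt = 0: 0.931(1 - 33.8/62.4) = 0.0382L*.
The bracket is 0.458, giving L* = 0.426/0.0382 = 11.2.

H* ≈ 33.8, L* ≈ 11.2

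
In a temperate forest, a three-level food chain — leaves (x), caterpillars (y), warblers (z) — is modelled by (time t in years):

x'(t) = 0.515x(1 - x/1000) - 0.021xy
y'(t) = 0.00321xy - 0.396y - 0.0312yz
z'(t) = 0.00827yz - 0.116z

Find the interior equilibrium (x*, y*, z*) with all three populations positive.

From dz/dt = 0: 0.00827y* = 0.116, so y* = 14.
From dx/dt = 0: 0.515(1 - x*/1000) = 0.021·14, giving x* = 1000·(1 - 0.572) = 428.
From dy/dt = 0: 0.00321·428 - 0.396 = 0.0312z*, so z* = 0.978/0.0312 = 31.3.

x* ≈ 428, y* ≈ 14, z* ≈ 31.3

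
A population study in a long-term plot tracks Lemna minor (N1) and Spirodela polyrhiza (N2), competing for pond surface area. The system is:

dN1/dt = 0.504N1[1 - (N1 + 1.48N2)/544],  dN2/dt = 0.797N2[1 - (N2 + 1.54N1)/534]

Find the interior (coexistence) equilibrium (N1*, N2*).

Setting both brackets to zero gives the nullclines N1 + 1.48N2 = 544 and 1.54N1 + N2 = 534.
Substituting N2 = 534 - 1.54N1 into the first: N1(1 - 1.48·1.54) = 544 - 1.48·534.
So N1* = -246/-1.28 = 193, and then N2* = 534 - 1.54·193 = 237.

N1* ≈ 193, N2* ≈ 237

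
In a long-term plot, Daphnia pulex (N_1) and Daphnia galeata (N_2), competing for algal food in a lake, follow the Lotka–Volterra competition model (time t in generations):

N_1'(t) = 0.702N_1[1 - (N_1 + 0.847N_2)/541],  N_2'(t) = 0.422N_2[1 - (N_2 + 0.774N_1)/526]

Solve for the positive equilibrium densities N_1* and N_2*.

Setting both brackets to zero gives the nullclines N_1 + 0.847N_2 = 541 and 0.774N_1 + N_2 = 526.
Substituting N_2 = 526 - 0.774N_1 into the first: N_1(1 - 0.847·0.774) = 541 - 0.847·526.
So N_1* = 95.5/0.344 = 277, and then N_2* = 526 - 0.774·277 = 311.

N_1* ≈ 277, N_2* ≈ 311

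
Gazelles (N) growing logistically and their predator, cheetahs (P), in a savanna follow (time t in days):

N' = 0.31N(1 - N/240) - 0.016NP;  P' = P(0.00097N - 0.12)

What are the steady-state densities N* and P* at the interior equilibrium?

N* ≈ 124, P* ≈ 9.39

From dP/dt = 0 with P > 0: 0.00097N* = 0.12, so N* = 124.
Substitute into dN/dt = 0: 0.31(1 - 124/240) = 0.016P*.
The bracket is 0.485, giving P* = 0.15/0.016 = 9.39.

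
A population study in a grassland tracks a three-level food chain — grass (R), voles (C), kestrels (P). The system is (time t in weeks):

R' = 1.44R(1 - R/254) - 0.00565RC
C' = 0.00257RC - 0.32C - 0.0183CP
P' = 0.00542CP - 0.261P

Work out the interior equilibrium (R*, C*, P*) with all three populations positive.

R* ≈ 206, C* ≈ 48.2, P* ≈ 11.4

From dP/dt = 0: 0.00542C* = 0.261, so C* = 48.2.
From dR/dt = 0: 1.44(1 - R*/254) = 0.00565·48.2, giving R* = 254·(1 - 0.189) = 206.
From dC/dt = 0: 0.00257·206 - 0.32 = 0.0183P*, so P* = 0.209/0.0183 = 11.4.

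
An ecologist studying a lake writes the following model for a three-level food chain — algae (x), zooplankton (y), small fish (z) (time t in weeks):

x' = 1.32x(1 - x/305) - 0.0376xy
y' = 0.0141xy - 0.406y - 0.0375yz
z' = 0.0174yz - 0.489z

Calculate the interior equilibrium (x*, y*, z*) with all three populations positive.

From dz/dt = 0: 0.0174y* = 0.489, so y* = 28.1.
From dx/dt = 0: 1.32(1 - x*/305) = 0.0376·28.1, giving x* = 305·(1 - 0.801) = 60.8.
From dy/dt = 0: 0.0141·60.8 - 0.406 = 0.0375z*, so z* = 0.452/0.0375 = 12.

x* ≈ 60.8, y* ≈ 28.1, z* ≈ 12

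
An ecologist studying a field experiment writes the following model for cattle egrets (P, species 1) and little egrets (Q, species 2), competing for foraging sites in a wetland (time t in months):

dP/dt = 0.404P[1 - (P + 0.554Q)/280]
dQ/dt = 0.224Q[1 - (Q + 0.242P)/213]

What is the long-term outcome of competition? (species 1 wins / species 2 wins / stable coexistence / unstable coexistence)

stable coexistence

Compare the nullcline intercepts: K1/α12 = 280/0.554 = 505 > K2 = 213; K2/α21 = 213/0.242 = 880 > K1 = 280.
Since both inequalities hold, each species can invade when rare, so the interior equilibrium is stable.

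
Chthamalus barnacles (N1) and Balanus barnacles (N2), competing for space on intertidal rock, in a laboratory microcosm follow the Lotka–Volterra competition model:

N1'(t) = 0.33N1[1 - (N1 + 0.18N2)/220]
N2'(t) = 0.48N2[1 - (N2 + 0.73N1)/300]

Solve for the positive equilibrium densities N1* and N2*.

Setting both brackets to zero gives the nullclines N1 + 0.18N2 = 220 and 0.73N1 + N2 = 300.
Substituting N2 = 300 - 0.73N1 into the first: N1(1 - 0.18·0.73) = 220 - 0.18·300.
So N1* = 166/0.869 = 191, and then N2* = 300 - 0.73·191 = 160.

N1* ≈ 191, N2* ≈ 160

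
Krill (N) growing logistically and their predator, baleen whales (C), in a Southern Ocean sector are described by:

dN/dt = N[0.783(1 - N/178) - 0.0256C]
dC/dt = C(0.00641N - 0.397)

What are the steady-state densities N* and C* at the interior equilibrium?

From dC/dt = 0 with C > 0: 0.00641N* = 0.397, so N* = 61.9.
Substitute into dN/dt = 0: 0.783(1 - 61.9/178) = 0.0256C*.
The bracket is 0.652, giving C* = 0.511/0.0256 = 19.9.

N* ≈ 61.9, C* ≈ 19.9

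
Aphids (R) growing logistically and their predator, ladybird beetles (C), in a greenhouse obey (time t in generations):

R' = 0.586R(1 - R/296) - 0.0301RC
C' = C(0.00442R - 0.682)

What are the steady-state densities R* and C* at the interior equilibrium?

R* ≈ 154, C* ≈ 9.32

From dC/dt = 0 with C > 0: 0.00442R* = 0.682, so R* = 154.
Substitute into dR/dt = 0: 0.586(1 - 154/296) = 0.0301C*.
The bracket is 0.479, giving C* = 0.281/0.0301 = 9.32.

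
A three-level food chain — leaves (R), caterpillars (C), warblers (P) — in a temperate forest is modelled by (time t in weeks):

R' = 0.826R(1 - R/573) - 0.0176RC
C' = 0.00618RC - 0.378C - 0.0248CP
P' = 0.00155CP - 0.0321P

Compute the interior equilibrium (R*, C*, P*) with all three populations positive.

From dP/dt = 0: 0.00155C* = 0.0321, so C* = 20.7.
From dR/dt = 0: 0.826(1 - R*/573) = 0.0176·20.7, giving R* = 573·(1 - 0.441) = 320.
From dC/dt = 0: 0.00618·320 - 0.378 = 0.0248P*, so P* = 1.6/0.0248 = 64.5.

R* ≈ 320, C* ≈ 20.7, P* ≈ 64.5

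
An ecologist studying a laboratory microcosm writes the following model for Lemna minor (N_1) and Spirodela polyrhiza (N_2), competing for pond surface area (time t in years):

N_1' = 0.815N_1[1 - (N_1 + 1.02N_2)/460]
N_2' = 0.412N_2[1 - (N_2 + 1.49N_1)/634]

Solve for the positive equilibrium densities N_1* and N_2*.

N_1* ≈ 359, N_2* ≈ 98.9

Setting both brackets to zero gives the nullclines N_1 + 1.02N_2 = 460 and 1.49N_1 + N_2 = 634.
Substituting N_2 = 634 - 1.49N_1 into the first: N_1(1 - 1.02·1.49) = 460 - 1.02·634.
So N_1* = -187/-0.52 = 359, and then N_2* = 634 - 1.49·359 = 98.9.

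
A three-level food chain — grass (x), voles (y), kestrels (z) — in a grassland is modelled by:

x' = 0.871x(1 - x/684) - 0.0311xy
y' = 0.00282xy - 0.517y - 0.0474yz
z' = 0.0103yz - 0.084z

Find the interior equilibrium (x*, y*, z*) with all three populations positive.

x* ≈ 485, y* ≈ 8.16, z* ≈ 17.9

From dz/dt = 0: 0.0103y* = 0.084, so y* = 8.16.
From dx/dt = 0: 0.871(1 - x*/684) = 0.0311·8.16, giving x* = 684·(1 - 0.291) = 485.
From dy/dt = 0: 0.00282·485 - 0.517 = 0.0474z*, so z* = 0.85/0.0474 = 17.9.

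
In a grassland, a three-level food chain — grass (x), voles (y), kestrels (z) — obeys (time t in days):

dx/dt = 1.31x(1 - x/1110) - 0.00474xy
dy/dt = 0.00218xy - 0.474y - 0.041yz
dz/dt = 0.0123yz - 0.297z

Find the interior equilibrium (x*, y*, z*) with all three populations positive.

From dz/dt = 0: 0.0123y* = 0.297, so y* = 24.1.
From dx/dt = 0: 1.31(1 - x*/1110) = 0.00474·24.1, giving x* = 1110·(1 - 0.0874) = 1010.
From dy/dt = 0: 0.00218·1010 - 0.474 = 0.041z*, so z* = 1.73/0.041 = 42.3.

x* ≈ 1010, y* ≈ 24.1, z* ≈ 42.3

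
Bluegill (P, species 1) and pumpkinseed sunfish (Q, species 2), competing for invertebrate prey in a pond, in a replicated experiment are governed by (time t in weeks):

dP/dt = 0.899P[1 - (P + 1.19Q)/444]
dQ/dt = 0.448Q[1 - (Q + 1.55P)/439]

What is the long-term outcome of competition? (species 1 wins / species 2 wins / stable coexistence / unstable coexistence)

Compare the nullcline intercepts: K1/α12 = 444/1.19 = 373 < K2 = 439; K2/α21 = 439/1.55 = 283 < K1 = 444.
Since both are reversed, neither can invade when rare; the interior point is a saddle.

unstable coexistence (outcome depends on initial conditions)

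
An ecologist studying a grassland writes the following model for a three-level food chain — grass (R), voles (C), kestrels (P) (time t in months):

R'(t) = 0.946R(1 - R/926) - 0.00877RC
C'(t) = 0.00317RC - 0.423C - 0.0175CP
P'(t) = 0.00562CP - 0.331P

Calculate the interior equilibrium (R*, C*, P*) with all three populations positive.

R* ≈ 420, C* ≈ 58.9, P* ≈ 52

From dP/dt = 0: 0.00562C* = 0.331, so C* = 58.9.
From dR/dt = 0: 0.946(1 - R*/926) = 0.00877·58.9, giving R* = 926·(1 - 0.546) = 420.
From dC/dt = 0: 0.00317·420 - 0.423 = 0.0175P*, so P* = 0.91/0.0175 = 52.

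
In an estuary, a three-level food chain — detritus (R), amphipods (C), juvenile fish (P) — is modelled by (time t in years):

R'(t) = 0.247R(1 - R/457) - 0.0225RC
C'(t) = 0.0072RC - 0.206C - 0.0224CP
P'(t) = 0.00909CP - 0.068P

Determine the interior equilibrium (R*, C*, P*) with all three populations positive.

R* ≈ 146, C* ≈ 7.48, P* ≈ 37.6

From dP/dt = 0: 0.00909C* = 0.068, so C* = 7.48.
From dR/dt = 0: 0.247(1 - R*/457) = 0.0225·7.48, giving R* = 457·(1 - 0.681) = 146.
From dC/dt = 0: 0.0072·146 - 0.206 = 0.0224P*, so P* = 0.842/0.0224 = 37.6.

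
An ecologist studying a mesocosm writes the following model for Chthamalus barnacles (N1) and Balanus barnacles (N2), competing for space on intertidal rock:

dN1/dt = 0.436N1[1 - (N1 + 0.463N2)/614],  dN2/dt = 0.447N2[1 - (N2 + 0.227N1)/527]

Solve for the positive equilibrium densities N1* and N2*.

N1* ≈ 413, N2* ≈ 433

Setting both brackets to zero gives the nullclines N1 + 0.463N2 = 614 and 0.227N1 + N2 = 527.
Substituting N2 = 527 - 0.227N1 into the first: N1(1 - 0.463·0.227) = 614 - 0.463·527.
So N1* = 370/0.895 = 413, and then N2* = 527 - 0.227·413 = 433.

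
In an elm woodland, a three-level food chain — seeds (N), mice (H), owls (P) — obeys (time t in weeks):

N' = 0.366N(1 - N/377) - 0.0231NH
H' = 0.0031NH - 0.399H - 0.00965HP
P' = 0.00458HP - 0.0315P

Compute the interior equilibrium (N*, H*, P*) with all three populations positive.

From dP/dt = 0: 0.00458H* = 0.0315, so H* = 6.88.
From dN/dt = 0: 0.366(1 - N*/377) = 0.0231·6.88, giving N* = 377·(1 - 0.434) = 213.
From dH/dt = 0: 0.0031·213 - 0.399 = 0.00965P*, so P* = 0.262/0.00965 = 27.2.

N* ≈ 213, H* ≈ 6.88, P* ≈ 27.2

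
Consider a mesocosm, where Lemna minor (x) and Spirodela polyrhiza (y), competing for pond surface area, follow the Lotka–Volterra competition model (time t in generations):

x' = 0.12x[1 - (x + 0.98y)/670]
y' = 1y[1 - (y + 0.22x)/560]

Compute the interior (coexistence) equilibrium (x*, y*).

x* ≈ 155, y* ≈ 526

Setting both brackets to zero gives the nullclines x + 0.98y = 670 and 0.22x + y = 560.
Substituting y = 560 - 0.22x into the first: x(1 - 0.98·0.22) = 670 - 0.98·560.
So x* = 121/0.784 = 155, and then y* = 560 - 0.22·155 = 526.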